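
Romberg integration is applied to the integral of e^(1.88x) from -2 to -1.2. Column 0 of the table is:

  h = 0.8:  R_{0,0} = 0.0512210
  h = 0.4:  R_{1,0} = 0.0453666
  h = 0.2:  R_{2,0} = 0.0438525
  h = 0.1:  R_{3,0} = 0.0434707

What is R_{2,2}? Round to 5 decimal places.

Richardson extrapolation on the trapezoidal column (denominator 4−1=3):
R_{1,1} = (4·0.0453666 − 0.0512210) / 3 = 0.0434151
R_{2,1} = (4·0.0438525 − 0.0453666) / 3 = 0.0433478
R_{2,2} = (16·0.0433478 − 0.0434151) / 15 = 0.0433433
(Column j=1 coincides with Simpson's rule on the same nodes.)

0.04334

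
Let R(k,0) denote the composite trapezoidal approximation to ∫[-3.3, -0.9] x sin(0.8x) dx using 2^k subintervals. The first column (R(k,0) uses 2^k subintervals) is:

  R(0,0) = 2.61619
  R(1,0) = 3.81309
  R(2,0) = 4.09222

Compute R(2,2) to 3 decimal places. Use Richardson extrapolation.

Richardson extrapolation on the trapezoidal column (denominator 4−1=3):
R(1,1) = (4·3.81309 − 2.61619) / 3 = 4.21206
R(2,1) = (4·4.09222 − 3.81309) / 3 = 4.18526
R(2,2) = 4.18526 + (4.18526 − 4.21206)/15 = 4.18347

4.183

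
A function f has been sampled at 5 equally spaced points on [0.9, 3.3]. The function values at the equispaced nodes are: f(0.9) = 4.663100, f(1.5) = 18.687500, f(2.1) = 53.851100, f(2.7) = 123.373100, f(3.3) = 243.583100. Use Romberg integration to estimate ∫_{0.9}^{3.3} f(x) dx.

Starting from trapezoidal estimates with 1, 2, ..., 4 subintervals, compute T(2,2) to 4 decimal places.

184.7967

T(0,0) (trapezoid, 1 panel, h=2.4000): 297.895440
T(1,0) (trapezoid, 2 panels, h=1.2000): 213.569040
T(2,0) (trapezoid, 4 panels, h=0.6000): 192.020880
T(1,1) = 213.569040 + (213.569040 − 297.895440)/3 = 185.460240
T(2,1) = 192.020880 + (192.020880 − 213.569040)/3 = 184.838160
T(2,2) = 184.838160 + (184.838160 − 185.460240)/15 = 184.796688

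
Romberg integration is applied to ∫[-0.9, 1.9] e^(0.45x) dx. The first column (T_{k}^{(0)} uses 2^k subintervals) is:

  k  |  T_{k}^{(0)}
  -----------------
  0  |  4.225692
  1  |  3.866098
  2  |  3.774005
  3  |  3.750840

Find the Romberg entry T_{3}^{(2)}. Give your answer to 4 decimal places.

T_{2}^{(1)} = (4·3.774005 − 3.866098) / 3 = 3.743307
T_{3}^{(1)} = 3.750840 + (3.750840 − 3.774005)/3 = 3.743118
T_{3}^{(2)} = (16·3.743118 − 3.743307) / 15 = 3.743105

3.7431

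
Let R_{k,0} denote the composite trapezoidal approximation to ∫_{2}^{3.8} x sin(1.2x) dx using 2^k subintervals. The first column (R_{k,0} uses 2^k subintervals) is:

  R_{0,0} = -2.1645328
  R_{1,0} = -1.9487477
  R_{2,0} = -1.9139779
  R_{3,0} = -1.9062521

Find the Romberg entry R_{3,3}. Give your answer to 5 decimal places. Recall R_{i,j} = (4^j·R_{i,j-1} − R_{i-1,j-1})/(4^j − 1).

-1.90376

Richardson extrapolation on the trapezoidal column (denominator 4−1=3):
R_{1,1} = -1.9487477 + (-1.9487477 − (-2.1645328))/3 = -1.8768193
R_{2,1} = (4·(-1.9139779) − (-1.9487477)) / 3 = -1.9023880
R_{3,1} = (4·(-1.9062521) − (-1.9139779)) / 3 = -1.9036768
R_{2,2} = (16·(-1.9023880) − (-1.8768193)) / 15 = -1.9040926
R_{3,2} = -1.9036768 + (-1.9036768 − (-1.9023880))/15 = -1.9037627
R_{3,3} = -1.9037627 + (-1.9037627 − (-1.9040926))/63 = -1.9037575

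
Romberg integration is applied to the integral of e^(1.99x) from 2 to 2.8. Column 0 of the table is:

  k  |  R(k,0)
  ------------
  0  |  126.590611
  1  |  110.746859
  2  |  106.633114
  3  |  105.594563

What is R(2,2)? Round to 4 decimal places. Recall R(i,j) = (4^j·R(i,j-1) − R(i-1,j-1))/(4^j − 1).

R(1,1) = (4·110.746859 − 126.590611) / 3 = 105.465608
R(2,1) = 106.633114 + (106.633114 − 110.746859)/3 = 105.261866
R(2,2) = (16·105.261866 − 105.465608) / 15 = 105.248283
(Column j=1 coincides with Simpson's rule on the same nodes.)

105.2483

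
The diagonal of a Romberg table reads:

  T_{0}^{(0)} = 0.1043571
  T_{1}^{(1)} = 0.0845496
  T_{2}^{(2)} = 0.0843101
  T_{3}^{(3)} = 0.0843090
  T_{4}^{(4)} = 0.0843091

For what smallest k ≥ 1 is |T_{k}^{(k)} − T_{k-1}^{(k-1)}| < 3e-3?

|T_{1}^{(1)} − T_{0}^{(0)}| = 0.0198075 ≥ 3e-3
|T_{2}^{(2)} − T_{1}^{(1)}| = 0.0002395 < 3e-3

k = 2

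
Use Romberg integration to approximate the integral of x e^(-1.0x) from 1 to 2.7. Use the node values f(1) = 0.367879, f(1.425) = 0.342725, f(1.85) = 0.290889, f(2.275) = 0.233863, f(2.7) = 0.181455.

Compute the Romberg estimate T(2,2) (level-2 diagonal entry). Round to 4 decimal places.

T(0,0) (trapezoid, 1 panel, h=1.7000): 0.466934
T(1,0) (trapezoid, 2 panels, h=0.8500): 0.480723
T(2,0) (trapezoid, 4 panels, h=0.4250): 0.485411
T(1,1) = 0.480723 + (0.480723 − 0.466934)/3 = 0.485319
T(2,1) = 0.485411 + (0.485411 − 0.480723)/3 = 0.486974
T(2,2) = 0.486974 + (0.486974 − 0.485319)/15 = 0.487084

0.4871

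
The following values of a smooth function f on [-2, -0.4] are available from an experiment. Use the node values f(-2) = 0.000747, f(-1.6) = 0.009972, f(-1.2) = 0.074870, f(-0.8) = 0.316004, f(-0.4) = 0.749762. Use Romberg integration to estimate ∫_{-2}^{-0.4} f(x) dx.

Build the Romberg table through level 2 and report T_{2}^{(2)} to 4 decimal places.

0.2948

T_{0}^{(0)} (trapezoid, 1 panel, h=1.6000): 0.600407
T_{1}^{(0)} (trapezoid, 2 panels, h=0.8000): 0.360100
T_{2}^{(0)} (trapezoid, 4 panels, h=0.4000): 0.310440
T_{1}^{(1)} = 0.360100 + (0.360100 − 0.600407)/3 = 0.279998
T_{2}^{(1)} = 0.310440 + (0.310440 − 0.360100)/3 = 0.293887
T_{2}^{(2)} = 0.293887 + (0.293887 − 0.279998)/15 = 0.294813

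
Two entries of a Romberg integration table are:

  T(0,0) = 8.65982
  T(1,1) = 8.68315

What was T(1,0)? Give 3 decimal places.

8.677

From T(1,1) = (4·T(1,0) − T(0,0))/3, solve for T(1,0):
4·T(1,0) = 3·8.68315 + 8.65982 = 34.70927
T(1,0) = 8.67732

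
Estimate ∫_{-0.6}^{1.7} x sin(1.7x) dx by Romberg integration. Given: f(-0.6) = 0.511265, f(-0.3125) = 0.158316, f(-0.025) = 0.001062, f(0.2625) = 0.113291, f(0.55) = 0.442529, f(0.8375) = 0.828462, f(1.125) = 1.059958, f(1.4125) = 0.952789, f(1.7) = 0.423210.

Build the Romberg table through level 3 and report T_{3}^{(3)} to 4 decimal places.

T_{0}^{(0)} (trapezoid, 1 panel, h=2.3000): 1.074646
T_{1}^{(0)} (trapezoid, 2 panels, h=1.1500): 1.046231
T_{2}^{(0)} (trapezoid, 4 panels, h=0.5750): 1.133202
T_{3}^{(0)} (trapezoid, 8 panels, h=0.2875): 1.156798
T_{1}^{(1)} = 1.046231 + (1.046231 − 1.074646)/3 = 1.036759
T_{2}^{(1)} = 1.133202 + (1.133202 − 1.046231)/3 = 1.162192
T_{3}^{(1)} = 1.156798 + (1.156798 − 1.133202)/3 = 1.164663
T_{2}^{(2)} = 1.162192 + (1.162192 − 1.036759)/15 = 1.170554
T_{3}^{(2)} = 1.164663 + (1.164663 − 1.162192)/15 = 1.164828
T_{3}^{(3)} = 1.164828 + (1.164828 − 1.170554)/63 = 1.164737

1.1647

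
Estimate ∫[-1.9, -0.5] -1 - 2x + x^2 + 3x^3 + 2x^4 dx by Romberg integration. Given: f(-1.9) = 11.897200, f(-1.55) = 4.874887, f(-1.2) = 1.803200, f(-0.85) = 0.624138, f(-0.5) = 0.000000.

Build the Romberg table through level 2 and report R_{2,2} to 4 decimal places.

R_{0,0} (trapezoid, 1 panel, h=1.4000): 8.328040
R_{1,0} (trapezoid, 2 panels, h=0.7000): 5.426260
R_{2,0} (trapezoid, 4 panels, h=0.3500): 4.637789
R_{1,1} = 5.426260 + (5.426260 − 8.328040)/3 = 4.459000
R_{2,1} = 4.637789 + (4.637789 − 5.426260)/3 = 4.374965
R_{2,2} = 4.374965 + (4.374965 − 4.459000)/15 = 4.369363

4.3694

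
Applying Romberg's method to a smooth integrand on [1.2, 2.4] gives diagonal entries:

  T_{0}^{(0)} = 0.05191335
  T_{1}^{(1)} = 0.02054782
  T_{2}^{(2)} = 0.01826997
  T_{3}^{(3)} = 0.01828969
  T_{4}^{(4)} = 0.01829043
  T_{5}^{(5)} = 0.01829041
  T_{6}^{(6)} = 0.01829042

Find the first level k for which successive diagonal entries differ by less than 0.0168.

|T_{1}^{(1)} − T_{0}^{(0)}| = 0.03136553 ≥ 0.0168
|T_{2}^{(2)} − T_{1}^{(1)}| = 0.00227785 < 0.0168

k = 2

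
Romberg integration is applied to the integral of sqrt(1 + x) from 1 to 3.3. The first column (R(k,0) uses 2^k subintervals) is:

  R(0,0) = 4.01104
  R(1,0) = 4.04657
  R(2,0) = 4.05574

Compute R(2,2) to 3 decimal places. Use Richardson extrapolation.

Richardson extrapolation on the trapezoidal column (denominator 4−1=3):
R(1,1) = 4.04657 + (4.04657 − 4.01104)/3 = 4.05841
R(2,1) = 4.05574 + (4.05574 − 4.04657)/3 = 4.05880
R(2,2) = (16·4.05880 − 4.05841) / 15 = 4.05883
(Column j=1 coincides with Simpson's rule on the same nodes.)

4.059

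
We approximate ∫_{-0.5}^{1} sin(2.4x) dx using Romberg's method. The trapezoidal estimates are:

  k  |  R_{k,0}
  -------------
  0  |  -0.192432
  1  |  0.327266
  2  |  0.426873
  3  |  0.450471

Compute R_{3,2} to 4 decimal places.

0.4582

Richardson extrapolation on the trapezoidal column (denominator 4−1=3):
R_{2,1} = (4·0.426873 − 0.327266) / 3 = 0.460075
R_{3,1} = (4·0.450471 − 0.426873) / 3 = 0.458337
R_{3,2} = (16·0.458337 − 0.460075) / 15 = 0.458221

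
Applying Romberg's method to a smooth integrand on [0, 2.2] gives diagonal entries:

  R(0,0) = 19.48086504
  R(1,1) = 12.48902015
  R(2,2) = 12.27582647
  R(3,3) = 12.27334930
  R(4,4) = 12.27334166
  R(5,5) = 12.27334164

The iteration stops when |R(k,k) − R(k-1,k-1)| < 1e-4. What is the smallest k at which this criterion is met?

k = 4

|R(1,1) − R(0,0)| = 6.99184489 ≥ 1e-4
|R(2,2) − R(1,1)| = 0.21319368 ≥ 1e-4
|R(3,3) − R(2,2)| = 0.00247717 ≥ 1e-4
|R(4,4) − R(3,3)| = 0.00000764 < 1e-4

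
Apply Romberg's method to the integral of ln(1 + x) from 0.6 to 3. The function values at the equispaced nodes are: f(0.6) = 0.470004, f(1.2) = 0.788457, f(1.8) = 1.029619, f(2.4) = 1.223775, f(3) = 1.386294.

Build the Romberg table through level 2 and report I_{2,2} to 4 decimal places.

I_{0,0} (trapezoid, 1 panel, h=2.4000): 2.227558
I_{1,0} (trapezoid, 2 panels, h=1.2000): 2.349322
I_{2,0} (trapezoid, 4 panels, h=0.6000): 2.382000
I_{1,1} = 2.349322 + (2.349322 − 2.227558)/3 = 2.389910
I_{2,1} = 2.382000 + (2.382000 − 2.349322)/3 = 2.392893
I_{2,2} = 2.392893 + (2.392893 − 2.389910)/15 = 2.393092

2.3931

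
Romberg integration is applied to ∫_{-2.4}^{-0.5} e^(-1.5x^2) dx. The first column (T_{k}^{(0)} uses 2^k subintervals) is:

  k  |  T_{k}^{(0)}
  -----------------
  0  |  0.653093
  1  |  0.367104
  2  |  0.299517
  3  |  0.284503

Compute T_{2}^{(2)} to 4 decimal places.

Richardson extrapolation on the trapezoidal column (denominator 4−1=3):
T_{1}^{(1)} = 0.367104 + (0.367104 − 0.653093)/3 = 0.271774
T_{2}^{(1)} = 0.299517 + (0.299517 − 0.367104)/3 = 0.276988
T_{2}^{(2)} = (16·0.276988 − 0.271774) / 15 = 0.277336

0.2773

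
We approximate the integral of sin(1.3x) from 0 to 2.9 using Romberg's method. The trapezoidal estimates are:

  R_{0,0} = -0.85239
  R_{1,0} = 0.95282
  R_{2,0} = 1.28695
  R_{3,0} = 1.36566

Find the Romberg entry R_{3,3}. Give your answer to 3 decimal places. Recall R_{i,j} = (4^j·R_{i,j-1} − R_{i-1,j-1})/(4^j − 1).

Richardson extrapolation on the trapezoidal column (denominator 4−1=3):
R_{1,1} = (4·0.95282 − (-0.85239)) / 3 = 1.55456
R_{2,1} = (4·1.28695 − 0.95282) / 3 = 1.39833
R_{3,1} = 1.36566 + (1.36566 − 1.28695)/3 = 1.39190
R_{2,2} = 1.39833 + (1.39833 − 1.55456)/15 = 1.38791
R_{3,2} = 1.39190 + (1.39190 − 1.39833)/15 = 1.39147
R_{3,3} = (64·1.39147 − 1.38791) / 63 = 1.39153
(Column j=1 coincides with Simpson's rule on the same nodes.)

1.392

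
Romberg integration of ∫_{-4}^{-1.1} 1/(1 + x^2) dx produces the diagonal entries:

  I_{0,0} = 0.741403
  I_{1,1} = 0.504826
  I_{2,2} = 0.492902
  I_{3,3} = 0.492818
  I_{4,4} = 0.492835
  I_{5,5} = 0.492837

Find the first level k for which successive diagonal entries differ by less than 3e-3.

|I_{1,1} − I_{0,0}| = 0.236577 ≥ 3e-3
|I_{2,2} − I_{1,1}| = 0.011924 ≥ 3e-3
|I_{3,3} − I_{2,2}| = 0.000084 < 3e-3

k = 3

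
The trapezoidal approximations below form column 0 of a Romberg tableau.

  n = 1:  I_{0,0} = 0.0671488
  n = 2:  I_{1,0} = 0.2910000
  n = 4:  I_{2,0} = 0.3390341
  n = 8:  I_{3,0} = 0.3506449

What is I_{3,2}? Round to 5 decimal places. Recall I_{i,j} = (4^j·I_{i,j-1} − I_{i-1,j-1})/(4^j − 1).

I_{2,1} = 0.3390341 + (0.3390341 − 0.2910000)/3 = 0.3550455
I_{3,1} = (4·0.3506449 − 0.3390341) / 3 = 0.3545152
I_{3,2} = (16·0.3545152 − 0.3550455) / 15 = 0.3544798

0.35448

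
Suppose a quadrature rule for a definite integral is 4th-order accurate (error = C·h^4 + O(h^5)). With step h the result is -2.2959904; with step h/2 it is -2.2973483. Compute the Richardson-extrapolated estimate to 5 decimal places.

-2.29744

The leading error scales as h^4; refining by a factor of 2 reduces it by 2^4 = 16.
Extrapolated value = (16·A(h/2) − A(h)) / (16 − 1)
= (16·(-2.2973483) − (-2.2959904)) / 15
= -34.4615824 / 15 = -2.2974388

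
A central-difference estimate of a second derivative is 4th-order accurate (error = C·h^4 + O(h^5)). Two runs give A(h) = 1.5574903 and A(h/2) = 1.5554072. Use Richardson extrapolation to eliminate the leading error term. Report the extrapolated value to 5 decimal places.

1.55527

The leading error scales as h^4; refining by a factor of 2 reduces it by 2^4 = 16.
Extrapolated value = (16·A(h/2) − A(h)) / (16 − 1)
= (16·1.5554072 − 1.5574903) / 15
= 23.3290249 / 15 = 1.5552683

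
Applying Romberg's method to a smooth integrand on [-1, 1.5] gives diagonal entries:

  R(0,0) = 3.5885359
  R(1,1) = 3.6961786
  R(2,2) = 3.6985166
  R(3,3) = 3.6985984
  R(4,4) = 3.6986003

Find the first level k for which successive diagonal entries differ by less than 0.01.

k = 2

|R(1,1) − R(0,0)| = 0.1076427 ≥ 0.01
|R(2,2) − R(1,1)| = 0.0023380 < 0.01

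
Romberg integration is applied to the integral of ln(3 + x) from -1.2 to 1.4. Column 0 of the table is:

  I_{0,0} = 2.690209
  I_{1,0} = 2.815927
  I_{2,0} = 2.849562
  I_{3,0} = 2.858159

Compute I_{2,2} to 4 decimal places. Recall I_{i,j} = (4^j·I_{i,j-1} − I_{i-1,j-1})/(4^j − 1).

I_{1,1} = (4·2.815927 − 2.690209) / 3 = 2.857833
I_{2,1} = (4·2.849562 − 2.815927) / 3 = 2.860774
I_{2,2} = 2.860774 + (2.860774 − 2.857833)/15 = 2.860970
(Column j=1 coincides with Simpson's rule on the same nodes.)

2.8610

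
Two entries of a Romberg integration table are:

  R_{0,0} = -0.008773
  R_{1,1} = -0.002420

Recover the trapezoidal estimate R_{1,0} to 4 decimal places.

-0.0040

From R_{1,1} = (4·R_{1,0} − R_{0,0})/3, solve for R_{1,0}:
4·R_{1,0} = 3·(-0.002420) + (-0.008773) = -0.016033
R_{1,0} = -0.004008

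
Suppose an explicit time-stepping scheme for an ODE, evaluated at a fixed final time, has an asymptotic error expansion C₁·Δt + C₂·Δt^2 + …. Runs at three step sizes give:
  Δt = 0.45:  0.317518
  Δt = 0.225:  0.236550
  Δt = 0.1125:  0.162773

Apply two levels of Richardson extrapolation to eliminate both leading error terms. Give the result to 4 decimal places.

0.0668

First eliminate the Δt term (factor 2^1 = 2):
  B₁ = (2·0.236550 − 0.317518)/1 = 0.155582
  B₂ = (2·0.162773 − 0.236550)/1 = 0.088996
Then eliminate the Δt^2 term (factor 2^2 = 4):
  (4·0.088996 − 0.155582)/3 = 0.066801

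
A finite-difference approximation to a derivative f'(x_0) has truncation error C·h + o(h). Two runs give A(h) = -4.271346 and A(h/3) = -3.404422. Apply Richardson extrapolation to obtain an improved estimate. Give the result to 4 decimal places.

-2.9710

Extrapolated value = (3·A(h/3) − A(h)) / (3 − 1)
= (3·(-3.404422) − (-4.271346)) / 2
= -5.941920 / 2 = -2.970960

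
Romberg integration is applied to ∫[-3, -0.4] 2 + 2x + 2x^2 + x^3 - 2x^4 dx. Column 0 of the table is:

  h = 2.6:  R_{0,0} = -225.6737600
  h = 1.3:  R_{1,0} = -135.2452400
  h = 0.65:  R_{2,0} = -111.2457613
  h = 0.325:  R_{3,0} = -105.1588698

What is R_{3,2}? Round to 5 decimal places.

-103.12217

Richardson extrapolation on the trapezoidal column (denominator 4−1=3):
R_{2,1} = (4·(-111.2457613) − (-135.2452400)) / 3 = -103.2459351
R_{3,1} = -105.1588698 + (-105.1588698 − (-111.2457613))/3 = -103.1299060
R_{3,2} = -103.1299060 + (-103.1299060 − (-103.2459351))/15 = -103.1221707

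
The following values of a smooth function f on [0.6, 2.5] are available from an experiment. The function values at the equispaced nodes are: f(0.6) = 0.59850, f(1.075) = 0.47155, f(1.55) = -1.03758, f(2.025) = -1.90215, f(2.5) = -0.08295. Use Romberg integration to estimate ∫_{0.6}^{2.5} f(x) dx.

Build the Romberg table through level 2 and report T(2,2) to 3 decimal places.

T(0,0) (trapezoid, 1 panel, h=1.9000): 0.48977
T(1,0) (trapezoid, 2 panels, h=0.9500): -0.74081
T(2,0) (trapezoid, 4 panels, h=0.4750): -1.04994
T(1,1) = -0.74081 + (-0.74081 − 0.48977)/3 = -1.15100
T(2,1) = -1.04994 + (-1.04994 − (-0.74081))/3 = -1.15298
T(2,2) = -1.15298 + (-1.15298 − (-1.15100))/15 = -1.15311

-1.153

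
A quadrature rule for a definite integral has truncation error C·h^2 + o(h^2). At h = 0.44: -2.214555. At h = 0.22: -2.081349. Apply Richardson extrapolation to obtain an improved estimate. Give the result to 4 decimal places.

Extrapolated value = (4·A(h/2) − A(h)) / (4 − 1)
= (4·(-2.081349) − (-2.214555)) / 3
= -6.110841 / 3 = -2.036947

-2.0369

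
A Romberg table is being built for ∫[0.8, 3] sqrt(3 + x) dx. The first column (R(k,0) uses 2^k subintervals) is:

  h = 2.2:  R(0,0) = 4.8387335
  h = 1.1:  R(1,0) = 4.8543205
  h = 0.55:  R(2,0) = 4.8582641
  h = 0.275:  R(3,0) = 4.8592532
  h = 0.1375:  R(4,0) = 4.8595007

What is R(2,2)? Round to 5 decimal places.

4.85958

Richardson extrapolation on the trapezoidal column (denominator 4−1=3):
R(1,1) = (4·4.8543205 − 4.8387335) / 3 = 4.8595162
R(2,1) = (4·4.8582641 − 4.8543205) / 3 = 4.8595786
R(2,2) = (16·4.8595786 − 4.8595162) / 15 = 4.8595828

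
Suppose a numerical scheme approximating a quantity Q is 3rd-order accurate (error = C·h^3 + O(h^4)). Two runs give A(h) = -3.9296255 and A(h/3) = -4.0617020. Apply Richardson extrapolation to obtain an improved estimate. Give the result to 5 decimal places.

Extrapolated value = (27·A(h/3) − A(h)) / (27 − 1)
= (27·(-4.0617020) − (-3.9296255)) / 26
= -105.7363285 / 26 = -4.0667819

-4.06678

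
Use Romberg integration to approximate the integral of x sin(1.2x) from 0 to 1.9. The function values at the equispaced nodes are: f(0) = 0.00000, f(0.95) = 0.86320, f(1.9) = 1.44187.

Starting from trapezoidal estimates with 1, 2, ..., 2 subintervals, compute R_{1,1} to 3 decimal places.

1.550

R_{0,0} (trapezoid, 1 panel, h=1.9000): 1.36978
R_{1,0} (trapezoid, 2 panels, h=0.9500): 1.50493
R_{1,1} = 1.50493 + (1.50493 − 1.36978)/3 = 1.54998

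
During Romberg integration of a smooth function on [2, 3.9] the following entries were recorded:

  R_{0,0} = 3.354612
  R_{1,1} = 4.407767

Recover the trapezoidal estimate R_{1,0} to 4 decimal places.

From R_{1,1} = (4·R_{1,0} − R_{0,0})/3, solve for R_{1,0}:
4·R_{1,0} = 3·4.407767 + 3.354612 = 16.577913
R_{1,0} = 4.144478

4.1445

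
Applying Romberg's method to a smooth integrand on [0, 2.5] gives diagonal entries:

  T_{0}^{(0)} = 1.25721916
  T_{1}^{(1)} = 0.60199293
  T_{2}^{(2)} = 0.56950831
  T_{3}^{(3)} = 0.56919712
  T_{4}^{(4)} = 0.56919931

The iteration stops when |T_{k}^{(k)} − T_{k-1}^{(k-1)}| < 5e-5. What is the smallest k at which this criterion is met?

k = 4

|T_{1}^{(1)} − T_{0}^{(0)}| = 0.65522623 ≥ 5e-5
|T_{2}^{(2)} − T_{1}^{(1)}| = 0.03248462 ≥ 5e-5
|T_{3}^{(3)} − T_{2}^{(2)}| = 0.00031119 ≥ 5e-5
|T_{4}^{(4)} − T_{3}^{(3)}| = 0.00000219 < 5e-5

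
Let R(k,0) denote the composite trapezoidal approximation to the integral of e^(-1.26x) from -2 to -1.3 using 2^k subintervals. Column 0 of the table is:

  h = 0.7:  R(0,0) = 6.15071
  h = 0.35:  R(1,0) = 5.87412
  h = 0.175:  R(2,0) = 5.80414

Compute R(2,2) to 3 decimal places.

R(1,1) = (4·5.87412 − 6.15071) / 3 = 5.78192
R(2,1) = 5.80414 + (5.80414 − 5.87412)/3 = 5.78081
R(2,2) = 5.78081 + (5.78081 − 5.78192)/15 = 5.78074
(Column j=1 coincides with Simpson's rule on the same nodes.)

5.781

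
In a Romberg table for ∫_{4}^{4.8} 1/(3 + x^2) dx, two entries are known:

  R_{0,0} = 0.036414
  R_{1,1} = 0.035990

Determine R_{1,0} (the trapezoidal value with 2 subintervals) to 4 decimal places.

From R_{1,1} = (4·R_{1,0} − R_{0,0})/3, solve for R_{1,0}:
4·R_{1,0} = 3·0.035990 + 0.036414 = 0.144384
R_{1,0} = 0.036096

0.0361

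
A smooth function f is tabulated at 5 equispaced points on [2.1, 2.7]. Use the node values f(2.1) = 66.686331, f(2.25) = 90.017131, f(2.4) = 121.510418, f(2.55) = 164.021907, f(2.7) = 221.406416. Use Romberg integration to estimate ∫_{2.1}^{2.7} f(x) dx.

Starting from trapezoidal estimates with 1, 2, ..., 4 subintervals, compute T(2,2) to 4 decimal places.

T(0,0) (trapezoid, 1 panel, h=0.6000): 86.427824
T(1,0) (trapezoid, 2 panels, h=0.3000): 79.667037
T(2,0) (trapezoid, 4 panels, h=0.1500): 77.939374
T(1,1) = 79.667037 + (79.667037 − 86.427824)/3 = 77.413441
T(2,1) = 77.939374 + (77.939374 − 79.667037)/3 = 77.363486
T(2,2) = 77.363486 + (77.363486 − 77.413441)/15 = 77.360156

77.3602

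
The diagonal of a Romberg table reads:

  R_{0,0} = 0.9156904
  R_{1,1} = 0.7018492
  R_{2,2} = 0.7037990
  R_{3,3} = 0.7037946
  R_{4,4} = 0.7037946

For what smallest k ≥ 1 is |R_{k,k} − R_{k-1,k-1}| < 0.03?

|R_{1,1} − R_{0,0}| = 0.2138412 ≥ 0.03
|R_{2,2} − R_{1,1}| = 0.0019498 < 0.03

k = 2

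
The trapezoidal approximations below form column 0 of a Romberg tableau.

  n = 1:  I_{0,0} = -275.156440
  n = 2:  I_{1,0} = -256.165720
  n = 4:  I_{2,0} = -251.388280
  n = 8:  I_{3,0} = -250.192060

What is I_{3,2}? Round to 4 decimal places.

Richardson extrapolation on the trapezoidal column (denominator 4−1=3):
I_{2,1} = (4·(-251.388280) − (-256.165720)) / 3 = -249.795800
I_{3,1} = (4·(-250.192060) − (-251.388280)) / 3 = -249.793320
I_{3,2} = (16·(-249.793320) − (-249.795800)) / 15 = -249.793155
(Column j=1 coincides with Simpson's rule on the same nodes.)

-249.7932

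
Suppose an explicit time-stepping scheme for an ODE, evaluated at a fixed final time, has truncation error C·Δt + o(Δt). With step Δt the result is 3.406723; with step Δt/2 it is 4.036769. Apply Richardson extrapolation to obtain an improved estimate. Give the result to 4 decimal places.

4.6668

The leading error scales as Δt; refining by a factor of 2 reduces it by 2^1 = 2.
Extrapolated value = (2·A(Δt/2) − A(Δt)) / (2 − 1)
= (2·4.036769 − 3.406723) / 1
= 4.666815 / 1 = 4.666815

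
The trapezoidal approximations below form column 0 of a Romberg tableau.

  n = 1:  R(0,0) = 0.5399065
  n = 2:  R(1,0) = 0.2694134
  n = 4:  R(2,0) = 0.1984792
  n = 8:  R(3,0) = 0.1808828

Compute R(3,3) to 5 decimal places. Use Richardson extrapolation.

0.17504

Richardson extrapolation on the trapezoidal column (denominator 4−1=3):
R(1,1) = (4·0.2694134 − 0.5399065) / 3 = 0.1792490
R(2,1) = (4·0.1984792 − 0.2694134) / 3 = 0.1748345
R(3,1) = 0.1808828 + (0.1808828 − 0.1984792)/3 = 0.1750173
R(2,2) = 0.1748345 + (0.1748345 − 0.1792490)/15 = 0.1745402
R(3,2) = (16·0.1750173 − 0.1748345) / 15 = 0.1750295
R(3,3) = (64·0.1750295 − 0.1745402) / 63 = 0.1750373
(Column j=1 coincides with Simpson's rule on the same nodes.)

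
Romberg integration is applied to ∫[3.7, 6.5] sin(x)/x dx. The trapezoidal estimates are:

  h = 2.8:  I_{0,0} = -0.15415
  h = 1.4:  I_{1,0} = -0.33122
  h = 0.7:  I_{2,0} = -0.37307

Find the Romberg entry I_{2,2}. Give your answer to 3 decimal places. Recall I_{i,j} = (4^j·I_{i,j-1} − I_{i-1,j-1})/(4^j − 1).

-0.387

I_{1,1} = -0.33122 + (-0.33122 − (-0.15415))/3 = -0.39024
I_{2,1} = (4·(-0.37307) − (-0.33122)) / 3 = -0.38702
I_{2,2} = -0.38702 + (-0.38702 − (-0.39024))/15 = -0.38681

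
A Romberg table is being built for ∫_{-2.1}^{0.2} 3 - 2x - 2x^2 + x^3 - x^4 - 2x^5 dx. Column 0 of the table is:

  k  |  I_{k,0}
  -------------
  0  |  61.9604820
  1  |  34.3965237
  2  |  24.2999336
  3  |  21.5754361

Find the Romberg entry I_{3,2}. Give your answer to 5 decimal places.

I_{2,1} = (4·24.2999336 − 34.3965237) / 3 = 20.9344036
I_{3,1} = 21.5754361 + (21.5754361 − 24.2999336)/3 = 20.6672703
I_{3,2} = 20.6672703 + (20.6672703 − 20.9344036)/15 = 20.6494614
(Column j=1 coincides with Simpson's rule on the same nodes.)

20.64946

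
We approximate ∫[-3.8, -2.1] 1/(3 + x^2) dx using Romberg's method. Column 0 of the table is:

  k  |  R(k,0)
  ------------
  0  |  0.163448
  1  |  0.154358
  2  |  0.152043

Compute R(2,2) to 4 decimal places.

Richardson extrapolation on the trapezoidal column (denominator 4−1=3):
R(1,1) = (4·0.154358 − 0.163448) / 3 = 0.151328
R(2,1) = 0.152043 + (0.152043 − 0.154358)/3 = 0.151271
R(2,2) = (16·0.151271 − 0.151328) / 15 = 0.151267

0.1513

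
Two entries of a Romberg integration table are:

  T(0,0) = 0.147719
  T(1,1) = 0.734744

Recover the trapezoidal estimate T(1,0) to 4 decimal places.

0.5880

From T(1,1) = (4·T(1,0) − T(0,0))/3, solve for T(1,0):
4·T(1,0) = 3·0.734744 + 0.147719 = 2.351951
T(1,0) = 0.587988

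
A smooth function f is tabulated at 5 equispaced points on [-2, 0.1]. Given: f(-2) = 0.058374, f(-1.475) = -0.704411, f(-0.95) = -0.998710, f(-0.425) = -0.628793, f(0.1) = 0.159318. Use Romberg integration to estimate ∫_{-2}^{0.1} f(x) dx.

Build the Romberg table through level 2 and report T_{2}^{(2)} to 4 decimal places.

-1.2395

T_{0}^{(0)} (trapezoid, 1 panel, h=2.1000): 0.228577
T_{1}^{(0)} (trapezoid, 2 panels, h=1.0500): -0.934357
T_{2}^{(0)} (trapezoid, 4 panels, h=0.5250): -1.167111
T_{1}^{(1)} = -0.934357 + (-0.934357 − 0.228577)/3 = -1.322002
T_{2}^{(1)} = -1.167111 + (-1.167111 − (-0.934357))/3 = -1.244696
T_{2}^{(2)} = -1.244696 + (-1.244696 − (-1.322002))/15 = -1.239542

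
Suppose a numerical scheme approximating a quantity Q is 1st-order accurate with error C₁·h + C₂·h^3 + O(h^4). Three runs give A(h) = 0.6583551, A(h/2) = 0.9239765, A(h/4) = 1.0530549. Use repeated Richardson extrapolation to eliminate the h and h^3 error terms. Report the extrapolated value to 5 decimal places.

1.18107

First eliminate the h term (factor 2^1 = 2):
  B₁ = (2·0.9239765 − 0.6583551)/1 = 1.1895979
  B₂ = (2·1.0530549 − 0.9239765)/1 = 1.1821333
Then eliminate the h^3 term (factor 2^3 = 8):
  (8·1.1821333 − 1.1895979)/7 = 1.1810669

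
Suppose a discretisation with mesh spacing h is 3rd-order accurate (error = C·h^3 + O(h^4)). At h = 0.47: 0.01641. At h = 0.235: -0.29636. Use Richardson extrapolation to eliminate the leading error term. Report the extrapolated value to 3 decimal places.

-0.341

The leading error scales as h^3; refining by a factor of 2 reduces it by 2^3 = 8.
Extrapolated value = (8·A(h/2) − A(h)) / (8 − 1)
= (8·(-0.29636) − 0.01641) / 7
= -2.38729 / 7 = -0.34104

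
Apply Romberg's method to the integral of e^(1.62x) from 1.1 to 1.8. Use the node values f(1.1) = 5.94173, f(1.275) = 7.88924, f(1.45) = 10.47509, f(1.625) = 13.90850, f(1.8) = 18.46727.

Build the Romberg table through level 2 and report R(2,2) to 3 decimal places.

7.732

R(0,0) (trapezoid, 1 panel, h=0.7000): 8.54315
R(1,0) (trapezoid, 2 panels, h=0.3500): 7.93786
R(2,0) (trapezoid, 4 panels, h=0.1750): 7.78353
R(1,1) = 7.93786 + (7.93786 − 8.54315)/3 = 7.73610
R(2,1) = 7.78353 + (7.78353 − 7.93786)/3 = 7.73209
R(2,2) = 7.73209 + (7.73209 − 7.73610)/15 = 7.73182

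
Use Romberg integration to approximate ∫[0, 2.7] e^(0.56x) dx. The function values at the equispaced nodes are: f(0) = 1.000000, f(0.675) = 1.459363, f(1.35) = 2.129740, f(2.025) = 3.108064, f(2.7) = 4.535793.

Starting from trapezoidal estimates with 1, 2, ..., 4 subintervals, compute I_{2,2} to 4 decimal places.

I_{0,0} (trapezoid, 1 panel, h=2.7000): 7.473321
I_{1,0} (trapezoid, 2 panels, h=1.3500): 6.611809
I_{2,0} (trapezoid, 4 panels, h=0.6750): 6.388918
I_{1,1} = 6.611809 + (6.611809 − 7.473321)/3 = 6.324638
I_{2,1} = 6.388918 + (6.388918 − 6.611809)/3 = 6.314621
I_{2,2} = 6.314621 + (6.314621 − 6.324638)/15 = 6.313953

6.3140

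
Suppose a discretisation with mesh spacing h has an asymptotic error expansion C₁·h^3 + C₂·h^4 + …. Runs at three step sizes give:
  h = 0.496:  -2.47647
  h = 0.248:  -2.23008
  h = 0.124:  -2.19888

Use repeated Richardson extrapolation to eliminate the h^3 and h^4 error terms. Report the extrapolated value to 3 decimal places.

First eliminate the h^3 term (factor 2^3 = 8):
  B₁ = (8·(-2.23008) − (-2.47647))/7 = -2.19488
  B₂ = (8·(-2.19888) − (-2.23008))/7 = -2.19442
Then eliminate the h^4 term (factor 2^4 = 16):
  (16·(-2.19442) − (-2.19488))/15 = -2.19439

-2.194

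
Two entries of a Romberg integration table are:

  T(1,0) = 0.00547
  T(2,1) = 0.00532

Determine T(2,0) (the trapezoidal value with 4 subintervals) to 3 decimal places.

0.005

From T(2,1) = (4·T(2,0) − T(1,0))/3, solve for T(2,0):
4·T(2,0) = 3·0.00532 + 0.00547 = 0.02143
T(2,0) = 0.00536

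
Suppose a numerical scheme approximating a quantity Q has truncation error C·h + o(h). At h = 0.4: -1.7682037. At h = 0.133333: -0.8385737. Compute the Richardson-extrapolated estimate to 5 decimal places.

-0.37376

The leading error scales as h; refining by a factor of 3 reduces it by 3^1 = 3.
Extrapolated value = (3·A(h/3) − A(h)) / (3 − 1)
= (3·(-0.8385737) − (-1.7682037)) / 2
= -0.7475174 / 2 = -0.3737587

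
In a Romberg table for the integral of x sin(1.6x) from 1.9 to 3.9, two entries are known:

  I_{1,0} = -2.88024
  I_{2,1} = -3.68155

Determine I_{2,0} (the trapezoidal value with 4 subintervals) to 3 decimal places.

From I_{2,1} = (4·I_{2,0} − I_{1,0})/3, solve for I_{2,0}:
4·I_{2,0} = 3·(-3.68155) + (-2.88024) = -13.92489
I_{2,0} = -3.48122

-3.481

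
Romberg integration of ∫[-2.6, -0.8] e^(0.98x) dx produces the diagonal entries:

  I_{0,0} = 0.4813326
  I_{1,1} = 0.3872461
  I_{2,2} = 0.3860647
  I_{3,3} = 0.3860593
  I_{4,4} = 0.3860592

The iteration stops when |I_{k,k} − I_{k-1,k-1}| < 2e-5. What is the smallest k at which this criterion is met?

k = 3

|I_{1,1} − I_{0,0}| = 0.0940865 ≥ 2e-5
|I_{2,2} − I_{1,1}| = 0.0011814 ≥ 2e-5
|I_{3,3} − I_{2,2}| = 0.0000054 < 2e-5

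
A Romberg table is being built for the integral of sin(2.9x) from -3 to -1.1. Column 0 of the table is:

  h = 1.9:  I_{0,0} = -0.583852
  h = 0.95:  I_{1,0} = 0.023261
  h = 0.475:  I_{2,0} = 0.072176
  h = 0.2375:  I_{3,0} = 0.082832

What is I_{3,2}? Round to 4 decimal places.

0.0862

Richardson extrapolation on the trapezoidal column (denominator 4−1=3):
I_{2,1} = (4·0.072176 − 0.023261) / 3 = 0.088481
I_{3,1} = (4·0.082832 − 0.072176) / 3 = 0.086384
I_{3,2} = 0.086384 + (0.086384 − 0.088481)/15 = 0.086244
(Column j=1 coincides with Simpson's rule on the same nodes.)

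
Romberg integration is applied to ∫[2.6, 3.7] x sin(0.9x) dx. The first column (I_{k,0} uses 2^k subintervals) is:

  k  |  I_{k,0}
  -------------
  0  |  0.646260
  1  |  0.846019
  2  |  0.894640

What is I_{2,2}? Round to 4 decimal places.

I_{1,1} = (4·0.846019 − 0.646260) / 3 = 0.912605
I_{2,1} = (4·0.894640 − 0.846019) / 3 = 0.910847
I_{2,2} = (16·0.910847 − 0.912605) / 15 = 0.910730

0.9107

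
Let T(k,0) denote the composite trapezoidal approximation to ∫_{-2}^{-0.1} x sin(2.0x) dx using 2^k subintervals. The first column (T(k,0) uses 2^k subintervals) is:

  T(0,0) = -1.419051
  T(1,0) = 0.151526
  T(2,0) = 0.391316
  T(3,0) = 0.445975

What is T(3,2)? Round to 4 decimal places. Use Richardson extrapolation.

0.4637

Richardson extrapolation on the trapezoidal column (denominator 4−1=3):
T(2,1) = (4·0.391316 − 0.151526) / 3 = 0.471246
T(3,1) = (4·0.445975 − 0.391316) / 3 = 0.464195
T(3,2) = 0.464195 + (0.464195 − 0.471246)/15 = 0.463725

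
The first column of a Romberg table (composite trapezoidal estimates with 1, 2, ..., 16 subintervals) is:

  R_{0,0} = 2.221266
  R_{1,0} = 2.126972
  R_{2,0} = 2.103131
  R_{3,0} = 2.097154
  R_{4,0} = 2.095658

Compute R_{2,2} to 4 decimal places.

R_{1,1} = (4·2.126972 − 2.221266) / 3 = 2.095541
R_{2,1} = (4·2.103131 − 2.126972) / 3 = 2.095184
R_{2,2} = (16·2.095184 − 2.095541) / 15 = 2.095160
(Column j=1 coincides with Simpson's rule on the same nodes.)

2.0952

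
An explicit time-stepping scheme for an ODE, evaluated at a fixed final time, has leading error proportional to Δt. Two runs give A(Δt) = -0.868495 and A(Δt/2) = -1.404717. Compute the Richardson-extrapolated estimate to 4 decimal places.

The leading error scales as Δt; refining by a factor of 2 reduces it by 2^1 = 2.
Extrapolated value = (2·A(Δt/2) − A(Δt)) / (2 − 1)
= (2·(-1.404717) − (-0.868495)) / 1
= -1.940939 / 1 = -1.940939

-1.9409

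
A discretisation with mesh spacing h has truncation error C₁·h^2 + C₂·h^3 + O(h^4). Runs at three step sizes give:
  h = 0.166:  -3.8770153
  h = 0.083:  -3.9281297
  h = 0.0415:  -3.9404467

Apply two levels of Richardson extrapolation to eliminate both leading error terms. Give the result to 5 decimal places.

First eliminate the h^2 term (factor 2^2 = 4):
  B₁ = (4·(-3.9281297) − (-3.8770153))/3 = -3.9451678
  B₂ = (4·(-3.9404467) − (-3.9281297))/3 = -3.9445524
Then eliminate the h^3 term (factor 2^3 = 8):
  (8·(-3.9445524) − (-3.9451678))/7 = -3.9444645

-3.94446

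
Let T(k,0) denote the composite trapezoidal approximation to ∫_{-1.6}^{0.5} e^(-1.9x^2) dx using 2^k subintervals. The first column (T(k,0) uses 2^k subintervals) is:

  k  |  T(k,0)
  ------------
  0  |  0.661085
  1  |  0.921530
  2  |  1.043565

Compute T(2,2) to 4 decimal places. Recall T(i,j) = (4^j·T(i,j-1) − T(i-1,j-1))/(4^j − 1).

Richardson extrapolation on the trapezoidal column (denominator 4−1=3):
T(1,1) = (4·0.921530 − 0.661085) / 3 = 1.008345
T(2,1) = (4·1.043565 − 0.921530) / 3 = 1.084243
T(2,2) = 1.084243 + (1.084243 − 1.008345)/15 = 1.089303

1.0893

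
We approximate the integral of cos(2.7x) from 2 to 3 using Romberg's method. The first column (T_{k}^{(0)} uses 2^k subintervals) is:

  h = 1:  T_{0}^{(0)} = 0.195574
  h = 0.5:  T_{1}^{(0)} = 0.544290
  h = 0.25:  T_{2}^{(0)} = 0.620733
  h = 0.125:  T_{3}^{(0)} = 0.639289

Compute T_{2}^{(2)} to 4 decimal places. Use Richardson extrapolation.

0.6453

Richardson extrapolation on the trapezoidal column (denominator 4−1=3):
T_{1}^{(1)} = (4·0.544290 − 0.195574) / 3 = 0.660529
T_{2}^{(1)} = (4·0.620733 − 0.544290) / 3 = 0.646214
T_{2}^{(2)} = (16·0.646214 − 0.660529) / 15 = 0.645260
(Column j=1 coincides with Simpson's rule on the same nodes.)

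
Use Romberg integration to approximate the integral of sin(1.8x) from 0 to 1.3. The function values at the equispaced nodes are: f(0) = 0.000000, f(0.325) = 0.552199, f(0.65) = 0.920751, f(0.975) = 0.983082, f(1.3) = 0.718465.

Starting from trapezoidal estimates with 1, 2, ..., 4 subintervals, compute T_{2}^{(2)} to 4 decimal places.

T_{0}^{(0)} (trapezoid, 1 panel, h=1.3000): 0.467002
T_{1}^{(0)} (trapezoid, 2 panels, h=0.6500): 0.831989
T_{2}^{(0)} (trapezoid, 4 panels, h=0.3250): 0.914961
T_{1}^{(1)} = 0.831989 + (0.831989 − 0.467002)/3 = 0.953651
T_{2}^{(1)} = 0.914961 + (0.914961 − 0.831989)/3 = 0.942618
T_{2}^{(2)} = 0.942618 + (0.942618 − 0.953651)/15 = 0.941882

0.9419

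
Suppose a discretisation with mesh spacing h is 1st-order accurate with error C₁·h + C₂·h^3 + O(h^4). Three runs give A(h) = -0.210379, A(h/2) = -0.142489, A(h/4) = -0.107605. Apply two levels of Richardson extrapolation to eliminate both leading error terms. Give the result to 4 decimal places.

First eliminate the h term (factor 2^1 = 2):
  B₁ = (2·(-0.142489) − (-0.210379))/1 = -0.074599
  B₂ = (2·(-0.107605) − (-0.142489))/1 = -0.072721
Then eliminate the h^3 term (factor 2^3 = 8):
  (8·(-0.072721) − (-0.074599))/7 = -0.072453

-0.0725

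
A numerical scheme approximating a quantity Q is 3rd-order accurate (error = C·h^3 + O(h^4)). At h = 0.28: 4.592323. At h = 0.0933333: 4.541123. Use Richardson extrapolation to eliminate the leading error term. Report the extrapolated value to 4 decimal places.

The leading error scales as h^3; refining by a factor of 3 reduces it by 3^3 = 27.
Extrapolated value = (27·A(h/3) − A(h)) / (27 − 1)
= (27·4.541123 − 4.592323) / 26
= 118.017998 / 26 = 4.539154

4.5392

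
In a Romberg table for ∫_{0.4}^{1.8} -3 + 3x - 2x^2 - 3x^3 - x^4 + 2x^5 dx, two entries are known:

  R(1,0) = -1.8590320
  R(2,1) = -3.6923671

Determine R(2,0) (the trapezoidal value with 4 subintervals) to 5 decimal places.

From R(2,1) = (4·R(2,0) − R(1,0))/3, solve for R(2,0):
4·R(2,0) = 3·(-3.6923671) + (-1.8590320) = -12.9361333
R(2,0) = -3.2340333

-3.23403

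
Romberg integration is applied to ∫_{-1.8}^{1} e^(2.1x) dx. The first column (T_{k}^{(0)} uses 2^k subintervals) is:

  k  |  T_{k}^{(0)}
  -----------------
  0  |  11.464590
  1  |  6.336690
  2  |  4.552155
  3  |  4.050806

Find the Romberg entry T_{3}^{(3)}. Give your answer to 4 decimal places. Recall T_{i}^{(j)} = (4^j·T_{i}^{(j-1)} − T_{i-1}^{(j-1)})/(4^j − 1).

T_{1}^{(1)} = 6.336690 + (6.336690 − 11.464590)/3 = 4.627390
T_{2}^{(1)} = 4.552155 + (4.552155 − 6.336690)/3 = 3.957310
T_{3}^{(1)} = 4.050806 + (4.050806 − 4.552155)/3 = 3.883690
T_{2}^{(2)} = (16·3.957310 − 4.627390) / 15 = 3.912638
T_{3}^{(2)} = 3.883690 + (3.883690 − 3.957310)/15 = 3.878782
T_{3}^{(3)} = 3.878782 + (3.878782 − 3.912638)/63 = 3.878245

3.8782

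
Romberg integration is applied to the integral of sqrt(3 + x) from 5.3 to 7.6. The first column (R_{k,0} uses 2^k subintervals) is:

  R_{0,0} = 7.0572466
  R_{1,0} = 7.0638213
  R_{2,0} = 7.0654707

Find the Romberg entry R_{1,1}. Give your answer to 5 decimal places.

7.06601

R_{1,1} = (4·7.0638213 − 7.0572466) / 3 = 7.0660129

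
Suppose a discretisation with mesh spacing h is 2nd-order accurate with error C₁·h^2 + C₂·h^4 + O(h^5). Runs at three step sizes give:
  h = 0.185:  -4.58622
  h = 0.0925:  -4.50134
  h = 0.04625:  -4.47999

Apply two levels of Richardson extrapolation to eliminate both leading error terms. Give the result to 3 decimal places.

-4.473

First eliminate the h^2 term (factor 2^2 = 4):
  B₁ = (4·(-4.50134) − (-4.58622))/3 = -4.47305
  B₂ = (4·(-4.47999) − (-4.50134))/3 = -4.47287
Then eliminate the h^4 term (factor 2^4 = 16):
  (16·(-4.47287) − (-4.47305))/15 = -4.47286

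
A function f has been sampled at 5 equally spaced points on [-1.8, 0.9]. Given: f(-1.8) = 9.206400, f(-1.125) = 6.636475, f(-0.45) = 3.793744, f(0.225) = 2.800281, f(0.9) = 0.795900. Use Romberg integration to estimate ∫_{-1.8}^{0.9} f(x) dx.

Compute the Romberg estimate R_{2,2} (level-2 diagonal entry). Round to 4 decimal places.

R_{0,0} (trapezoid, 1 panel, h=2.7000): 13.503105
R_{1,0} (trapezoid, 2 panels, h=1.3500): 11.873107
R_{2,0} (trapezoid, 4 panels, h=0.6750): 12.306364
R_{1,1} = 11.873107 + (11.873107 − 13.503105)/3 = 11.329774
R_{2,1} = 12.306364 + (12.306364 − 11.873107)/3 = 12.450783
R_{2,2} = 12.450783 + (12.450783 − 11.329774)/15 = 12.525517

12.5255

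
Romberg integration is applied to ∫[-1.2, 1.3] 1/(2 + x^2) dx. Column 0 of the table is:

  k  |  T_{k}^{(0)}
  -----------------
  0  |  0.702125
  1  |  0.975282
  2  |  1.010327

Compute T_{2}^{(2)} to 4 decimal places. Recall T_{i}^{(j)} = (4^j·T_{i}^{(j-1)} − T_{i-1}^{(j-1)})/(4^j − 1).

T_{1}^{(1)} = 0.975282 + (0.975282 − 0.702125)/3 = 1.066334
T_{2}^{(1)} = (4·1.010327 − 0.975282) / 3 = 1.022009
T_{2}^{(2)} = (16·1.022009 − 1.066334) / 15 = 1.019054

1.0191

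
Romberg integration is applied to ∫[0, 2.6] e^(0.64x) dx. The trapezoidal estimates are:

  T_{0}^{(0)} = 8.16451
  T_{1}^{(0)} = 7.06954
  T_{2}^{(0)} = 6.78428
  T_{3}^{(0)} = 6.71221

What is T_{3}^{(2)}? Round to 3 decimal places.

6.688

T_{2}^{(1)} = (4·6.78428 − 7.06954) / 3 = 6.68919
T_{3}^{(1)} = (4·6.71221 − 6.78428) / 3 = 6.68819
T_{3}^{(2)} = (16·6.68819 − 6.68919) / 15 = 6.68812
(Column j=1 coincides with Simpson's rule on the same nodes.)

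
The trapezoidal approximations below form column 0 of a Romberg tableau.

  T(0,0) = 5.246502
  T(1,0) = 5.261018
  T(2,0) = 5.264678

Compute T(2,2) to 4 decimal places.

Richardson extrapolation on the trapezoidal column (denominator 4−1=3):
T(1,1) = (4·5.261018 − 5.246502) / 3 = 5.265857
T(2,1) = 5.264678 + (5.264678 − 5.261018)/3 = 5.265898
T(2,2) = (16·5.265898 − 5.265857) / 15 = 5.265901

5.2659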